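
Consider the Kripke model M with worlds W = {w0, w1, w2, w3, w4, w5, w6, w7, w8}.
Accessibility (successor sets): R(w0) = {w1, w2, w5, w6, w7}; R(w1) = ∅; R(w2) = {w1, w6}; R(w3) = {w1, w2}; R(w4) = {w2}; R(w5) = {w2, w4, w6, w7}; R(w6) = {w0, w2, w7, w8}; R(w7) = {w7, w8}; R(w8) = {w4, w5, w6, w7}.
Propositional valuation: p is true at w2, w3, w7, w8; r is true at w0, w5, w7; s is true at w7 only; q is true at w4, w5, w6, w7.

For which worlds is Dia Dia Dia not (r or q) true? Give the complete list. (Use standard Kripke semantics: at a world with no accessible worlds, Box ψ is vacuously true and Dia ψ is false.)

w0, w2, w3, w4, w5, w6, w7, w8

Let φ = Dia Dia Dia not (r or q). Evaluate φ at each world:
  w0 (successors {w1, w2, w5, w6, w7}): φ is true.
  w1 (successors ∅): φ is false.
  w2 (successors {w1, w6}): φ is true.
  w3 (successors {w1, w2}): φ is true.
  w4 (successors {w2}): φ is true.
  w5 (successors {w2, w4, w6, w7}): φ is true.
  w6 (successors {w0, w2, w7, w8}): φ is true.
  w7 (successors {w7, w8}): φ is true.
  w8 (successors {w4, w5, w6, w7}): φ is true.
For instance, at w8:
  At w8: Dia Dia Dia not (r or q) requires Dia Dia not (r or q) at some successor in {w4, w5, w6, w7}.
    Dia Dia not (r or q) holds at w4, so Dia Dia Dia not (r or q) is true at w8.
      At w4: Dia Dia not (r or q) requires Dia not (r or q) at some successor in {w2}.
        Dia not (r or q) holds at w2, so Dia Dia not (r or q) is true at w4.
Satisfying worlds: {w0, w2, w3, w4, w5, w6, w7, w8}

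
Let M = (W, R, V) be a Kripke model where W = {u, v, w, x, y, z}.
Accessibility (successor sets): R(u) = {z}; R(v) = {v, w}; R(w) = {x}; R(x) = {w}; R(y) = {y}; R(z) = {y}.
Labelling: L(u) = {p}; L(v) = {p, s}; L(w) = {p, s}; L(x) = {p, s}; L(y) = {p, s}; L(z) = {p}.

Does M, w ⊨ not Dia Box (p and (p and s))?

At w: Dia Box (p and (p and s)) is true, so not Dia Box (p and (p and s)) is false.
  At w: Dia Box (p and (p and s)) requires Box (p and (p and s)) at some successor in {x}.
    Box (p and (p and s)) holds at x, so Dia Box (p and (p and s)) is true at w.
      At x: Box (p and (p and s)) requires p and (p and s) at every successor {w}.
        At w: p and (p and s) is true.
      So Box (p and (p and s)) is true at x.

No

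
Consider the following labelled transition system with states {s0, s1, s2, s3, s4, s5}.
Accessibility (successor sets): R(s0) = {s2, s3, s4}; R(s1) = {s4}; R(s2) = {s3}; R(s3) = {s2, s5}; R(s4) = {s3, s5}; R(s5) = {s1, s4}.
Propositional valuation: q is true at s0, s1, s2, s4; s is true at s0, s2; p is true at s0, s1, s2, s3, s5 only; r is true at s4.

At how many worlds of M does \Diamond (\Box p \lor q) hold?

6

Let φ = \Diamond (\Box p \lor q). Evaluate φ at each world:
  s0 (successors {s2, s3, s4}): φ is true.
  s1 (successors {s4}): φ is true.
  s2 (successors {s3}): φ is true.
  s3 (successors {s2, s5}): φ is true.
  s4 (successors {s3, s5}): φ is true.
  s5 (successors {s1, s4}): φ is true.
For instance, at s5:
  At s5: \Diamond (\Box p \lor q) requires \Box p \lor q at some successor in {s1, s4}.
    \Box p \lor q holds at s1, so \Diamond (\Box p \lor q) is true at s5.
      At s1: \Box p is false, q is true, so \Box p \lor q is true.
Satisfying worlds: {s0, s1, s2, s3, s4, s5}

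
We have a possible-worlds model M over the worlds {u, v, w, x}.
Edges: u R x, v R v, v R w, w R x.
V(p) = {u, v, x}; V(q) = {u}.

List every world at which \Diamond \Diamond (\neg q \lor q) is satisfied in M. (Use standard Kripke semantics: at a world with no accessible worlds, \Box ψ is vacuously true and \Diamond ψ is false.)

v

Recall that \Diamond ψ holds at a world iff ψ holds at some accessible world.
Let φ = \Diamond \Diamond (\neg q \lor q). Evaluate φ at each world:
  u (successors {x}): φ is false.
  v (successors {v, w}): φ is true.
  w (successors {x}): φ is false.
  x (successors ∅): φ is false.
For instance, at u:
  At u: \Diamond \Diamond (\neg q \lor q) requires \Diamond (\neg q \lor q) at some successor in {x}.
    At x: \Diamond (\neg q \lor q) is false.
  So \Diamond \Diamond (\neg q \lor q) is false at u.
Satisfying worlds: {v}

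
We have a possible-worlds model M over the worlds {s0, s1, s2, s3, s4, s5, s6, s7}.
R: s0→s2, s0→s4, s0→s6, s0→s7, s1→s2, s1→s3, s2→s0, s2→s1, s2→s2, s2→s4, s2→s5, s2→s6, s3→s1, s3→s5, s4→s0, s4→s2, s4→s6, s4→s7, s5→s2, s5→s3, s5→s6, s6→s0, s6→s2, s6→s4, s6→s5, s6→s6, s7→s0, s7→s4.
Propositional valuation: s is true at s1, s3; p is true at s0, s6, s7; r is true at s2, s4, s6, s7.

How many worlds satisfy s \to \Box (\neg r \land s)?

Let φ = s \to \Box (\neg r \land s). Evaluate φ at each world:
  s0 (successors {s2, s4, s6, s7}): φ is true.
  s1 (successors {s2, s3}): φ is false.
  s2 (successors {s0, s1, s2, s4, s5, s6}): φ is true.
  s3 (successors {s1, s5}): φ is false.
  s4 (successors {s0, s2, s6, s7}): φ is true.
  s5 (successors {s2, s3, s6}): φ is true.
  s6 (successors {s0, s2, s4, s5, s6}): φ is true.
  s7 (successors {s0, s4}): φ is true.
For instance, at s0:
  At s0: s is false, \Box (\neg r \land s) is false, so s \to \Box (\neg r \land s) is true.
    At s0: \Box (\neg r \land s) requires \neg r \land s at every successor {s2, s4, s6, s7}.
      \neg r \land s fails at s2, so \Box (\neg r \land s) is false at s0.
Satisfying worlds: {s0, s2, s4, s5, s6, s7}

6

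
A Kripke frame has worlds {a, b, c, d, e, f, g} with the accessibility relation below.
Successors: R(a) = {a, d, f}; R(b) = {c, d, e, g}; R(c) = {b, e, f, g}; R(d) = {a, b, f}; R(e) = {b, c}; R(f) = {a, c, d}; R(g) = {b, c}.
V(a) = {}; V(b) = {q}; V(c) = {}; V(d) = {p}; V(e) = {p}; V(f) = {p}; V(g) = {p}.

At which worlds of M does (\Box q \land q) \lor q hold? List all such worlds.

b

Let φ = (\Box q \land q) \lor q. Evaluate φ at each world:
  a (successors {a, d, f}): φ is false.
  b (successors {c, d, e, g}): φ is true.
  c (successors {b, e, f, g}): φ is false.
  d (successors {a, b, f}): φ is false.
  e (successors {b, c}): φ is false.
  f (successors {a, c, d}): φ is false.
  g (successors {b, c}): φ is false.
For instance, at d:
  At d: \Box q \land q is false, q is false, so (\Box q \land q) \lor q is false.
    At d: \Box q is false, q is false, so \Box q \land q is false.
      At d: \Box q requires q at every successor {a, b, f}.
        q fails at a, so \Box q is false at d.
Satisfying worlds: {b}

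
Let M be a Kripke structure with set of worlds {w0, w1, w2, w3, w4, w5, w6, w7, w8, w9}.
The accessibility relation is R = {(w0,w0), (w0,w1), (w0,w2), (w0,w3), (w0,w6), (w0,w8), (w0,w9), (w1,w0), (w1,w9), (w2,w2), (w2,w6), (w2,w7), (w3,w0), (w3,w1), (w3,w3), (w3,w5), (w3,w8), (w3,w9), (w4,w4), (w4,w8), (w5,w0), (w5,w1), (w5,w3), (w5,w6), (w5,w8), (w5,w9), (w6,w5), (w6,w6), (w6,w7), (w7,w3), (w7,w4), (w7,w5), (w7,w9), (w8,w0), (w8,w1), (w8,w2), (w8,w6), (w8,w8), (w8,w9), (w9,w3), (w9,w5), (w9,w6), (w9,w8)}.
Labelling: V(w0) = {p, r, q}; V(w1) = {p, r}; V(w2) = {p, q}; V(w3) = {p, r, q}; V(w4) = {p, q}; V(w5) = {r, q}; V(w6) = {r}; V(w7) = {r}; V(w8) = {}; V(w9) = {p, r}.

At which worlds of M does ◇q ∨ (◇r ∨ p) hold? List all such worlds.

w0, w1, w2, w3, w4, w5, w6, w7, w8, w9

Let φ = ◇q ∨ (◇r ∨ p). Evaluate φ at each world:
  w0 (successors {w0, w1, w2, w3, w6, w8, w9}): φ is true.
  w1 (successors {w0, w9}): φ is true.
  w2 (successors {w2, w6, w7}): φ is true.
  w3 (successors {w0, w1, w3, w5, w8, w9}): φ is true.
  w4 (successors {w4, w8}): φ is true.
  w5 (successors {w0, w1, w3, w6, w8, w9}): φ is true.
  w6 (successors {w5, w6, w7}): φ is true.
  w7 (successors {w3, w4, w5, w9}): φ is true.
  w8 (successors {w0, w1, w2, w6, w8, w9}): φ is true.
  w9 (successors {w3, w5, w6, w8}): φ is true.
For instance, at w3:
  At w3: ◇q is true, ◇r ∨ p is true, so ◇q ∨ (◇r ∨ p) is true.
    At w3: ◇q requires q at some successor in {w0, w1, w3, w5, w8, w9}.
      q holds at w0, so ◇q is true at w3.
    At w3: ◇r is true, p is true, so ◇r ∨ p is true.
      At w3: ◇r requires r at some successor in {w0, w1, w3, w5, w8, w9}.
        r holds at w0, so ◇r is true at w3.
Satisfying worlds: {w0, w1, w2, w3, w4, w5, w6, w7, w8, w9}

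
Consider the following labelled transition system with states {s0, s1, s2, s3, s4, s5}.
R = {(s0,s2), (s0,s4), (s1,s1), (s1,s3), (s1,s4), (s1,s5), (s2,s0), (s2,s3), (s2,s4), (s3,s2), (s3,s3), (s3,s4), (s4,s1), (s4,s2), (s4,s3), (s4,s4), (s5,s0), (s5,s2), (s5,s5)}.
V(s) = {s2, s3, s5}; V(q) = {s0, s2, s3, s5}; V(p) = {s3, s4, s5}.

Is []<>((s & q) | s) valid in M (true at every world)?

Let φ = []<>((s & q) | s). Evaluate φ at each world:
  s0 (successors {s2, s4}): φ is true.
  s1 (successors {s1, s3, s4, s5}): φ is true.
  s2 (successors {s0, s3, s4}): φ is true.
  s3 (successors {s2, s3, s4}): φ is true.
  s4 (successors {s1, s2, s3, s4}): φ is true.
  s5 (successors {s0, s2, s5}): φ is true.
For instance, at s2:
  At s2: []<>((s & q) | s) requires <>((s & q) | s) at every successor {s0, s3, s4}.
      At s0: <>((s & q) | s) requires (s & q) | s at some successor in {s2, s4}.
        (s & q) | s holds at s2, so <>((s & q) | s) is true at s0.
      At s3: <>((s & q) | s) requires (s & q) | s at some successor in {s2, s3, s4}.
        (s & q) | s holds at s2, so <>((s & q) | s) is true at s3.
      At s4: <>((s & q) | s) requires (s & q) | s at some successor in {s1, s2, s3, s4}.
        (s & q) | s holds at s2, so <>((s & q) | s) is true at s4.
  So []<>((s & q) | s) is true at s2.

Yes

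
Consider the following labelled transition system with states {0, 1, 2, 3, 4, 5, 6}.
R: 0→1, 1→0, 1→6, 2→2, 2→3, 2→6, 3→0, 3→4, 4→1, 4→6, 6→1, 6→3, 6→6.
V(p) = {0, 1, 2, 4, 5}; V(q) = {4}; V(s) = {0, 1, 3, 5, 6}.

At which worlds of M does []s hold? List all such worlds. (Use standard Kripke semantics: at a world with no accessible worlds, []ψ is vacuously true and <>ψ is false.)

0, 1, 4, 5, 6

Let φ = []s. Evaluate φ at each world:
  0 (successors {1}): φ is true.
  1 (successors {0, 6}): φ is true.
  2 (successors {2, 3, 6}): φ is false.
  3 (successors {0, 4}): φ is false.
  4 (successors {1, 6}): φ is true.
  5 (successors ∅): φ is true.
  6 (successors {1, 3, 6}): φ is true.
For instance, at 4:
  At 4: []s requires s at every successor {1, 6}.
    At 1: s is true.
    At 6: s is true.
  So []s is true at 4.
Satisfying worlds: {0, 1, 4, 5, 6}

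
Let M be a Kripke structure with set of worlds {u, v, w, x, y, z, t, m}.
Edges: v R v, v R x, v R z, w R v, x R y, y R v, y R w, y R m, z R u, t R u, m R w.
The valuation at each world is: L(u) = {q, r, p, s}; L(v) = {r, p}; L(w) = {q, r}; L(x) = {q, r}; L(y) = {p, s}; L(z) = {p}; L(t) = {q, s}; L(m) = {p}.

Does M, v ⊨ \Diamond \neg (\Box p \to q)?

At v: \Diamond \neg (\Box p \to q) requires \neg (\Box p \to q) at some successor in {v, x, z}.
  \neg (\Box p \to q) holds at z, so \Diamond \neg (\Box p \to q) is true at v.
    At z: \Box p \to q is false, so \neg (\Box p \to q) is true.
      At z: \Box p is true, q is false, so \Box p \to q is false.

Yes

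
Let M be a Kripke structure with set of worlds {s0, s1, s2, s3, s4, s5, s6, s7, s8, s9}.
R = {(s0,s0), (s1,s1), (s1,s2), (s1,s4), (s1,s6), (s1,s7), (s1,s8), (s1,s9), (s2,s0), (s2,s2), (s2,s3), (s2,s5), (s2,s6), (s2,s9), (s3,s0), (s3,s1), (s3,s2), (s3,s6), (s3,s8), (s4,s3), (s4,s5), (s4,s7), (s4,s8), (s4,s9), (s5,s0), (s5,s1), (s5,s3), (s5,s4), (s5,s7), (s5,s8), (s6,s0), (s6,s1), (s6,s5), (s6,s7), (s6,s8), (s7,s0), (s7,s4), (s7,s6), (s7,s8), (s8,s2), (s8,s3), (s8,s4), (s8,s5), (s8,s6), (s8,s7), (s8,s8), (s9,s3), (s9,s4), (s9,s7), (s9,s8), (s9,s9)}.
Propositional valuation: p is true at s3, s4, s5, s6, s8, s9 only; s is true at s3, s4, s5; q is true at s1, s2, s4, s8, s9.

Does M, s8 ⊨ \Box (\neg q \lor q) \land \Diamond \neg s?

Yes

At s8: \Box (\neg q \lor q) is true, \Diamond \neg s is true, so \Box (\neg q \lor q) \land \Diamond \neg s is true.
  At s8: \Box (\neg q \lor q) requires \neg q \lor q at every successor {s2, s3, s4, s5, s6, s7, s8}.
    At s2: \neg q \lor q is true.
    At s3: \neg q \lor q is true.
    At s4: \neg q \lor q is true.
    At s5: \neg q \lor q is true.
    At s6: \neg q \lor q is true.
    At s7: \neg q \lor q is true.
    At s8: \neg q \lor q is true.
  So \Box (\neg q \lor q) is true at s8.
  At s8: \Diamond \neg s requires \neg s at some successor in {s2, s3, s4, s5, s6, s7, s8}.
    \neg s holds at s2, so \Diamond \neg s is true at s8.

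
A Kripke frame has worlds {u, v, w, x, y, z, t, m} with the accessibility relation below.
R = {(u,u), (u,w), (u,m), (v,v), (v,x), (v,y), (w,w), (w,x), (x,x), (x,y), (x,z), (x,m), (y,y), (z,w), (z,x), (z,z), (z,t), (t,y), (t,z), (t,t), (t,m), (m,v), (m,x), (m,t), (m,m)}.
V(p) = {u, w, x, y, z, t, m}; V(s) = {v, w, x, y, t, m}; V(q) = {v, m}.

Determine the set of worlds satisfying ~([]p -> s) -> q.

v, w, x, y, t, m

Recall that []ψ holds at a world iff ψ holds at every accessible world, and <>ψ holds iff ψ holds at some accessible world.
Let φ = ~([]p -> s) -> q. Evaluate φ at each world:
  u (successors {u, w, m}): φ is false.
  v (successors {v, x, y}): φ is true.
  w (successors {w, x}): φ is true.
  x (successors {x, y, z, m}): φ is true.
  y (successors {y}): φ is true.
  z (successors {w, x, z, t}): φ is false.
  t (successors {y, z, t, m}): φ is true.
  m (successors {v, x, t, m}): φ is true.
For instance, at y:
  At y: ~([]p -> s) is false, q is false, so ~([]p -> s) -> q is true.
    At y: []p -> s is true, so ~([]p -> s) is false.
      At y: []p is true, s is true, so []p -> s is true.
Satisfying worlds: {v, w, x, y, t, m}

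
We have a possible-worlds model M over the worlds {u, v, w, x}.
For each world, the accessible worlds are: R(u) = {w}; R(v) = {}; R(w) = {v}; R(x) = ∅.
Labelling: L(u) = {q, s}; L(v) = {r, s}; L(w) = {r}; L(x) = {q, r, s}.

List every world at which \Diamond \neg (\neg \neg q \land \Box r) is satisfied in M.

Let φ = \Diamond \neg (\neg \neg q \land \Box r). Evaluate φ at each world:
  u (successors {w}): φ is true.
  v (successors ∅): φ is false.
  w (successors {v}): φ is true.
  x (successors ∅): φ is false.
For instance, at u:
  At u: \Diamond \neg (\neg \neg q \land \Box r) requires \neg (\neg \neg q \land \Box r) at some successor in {w}.
    \neg (\neg \neg q \land \Box r) holds at w, so \Diamond \neg (\neg \neg q \land \Box r) is true at u.
      At w: \neg \neg q \land \Box r is false, so \neg (\neg \neg q \land \Box r) is true.
Satisfying worlds: {u, w}

u, w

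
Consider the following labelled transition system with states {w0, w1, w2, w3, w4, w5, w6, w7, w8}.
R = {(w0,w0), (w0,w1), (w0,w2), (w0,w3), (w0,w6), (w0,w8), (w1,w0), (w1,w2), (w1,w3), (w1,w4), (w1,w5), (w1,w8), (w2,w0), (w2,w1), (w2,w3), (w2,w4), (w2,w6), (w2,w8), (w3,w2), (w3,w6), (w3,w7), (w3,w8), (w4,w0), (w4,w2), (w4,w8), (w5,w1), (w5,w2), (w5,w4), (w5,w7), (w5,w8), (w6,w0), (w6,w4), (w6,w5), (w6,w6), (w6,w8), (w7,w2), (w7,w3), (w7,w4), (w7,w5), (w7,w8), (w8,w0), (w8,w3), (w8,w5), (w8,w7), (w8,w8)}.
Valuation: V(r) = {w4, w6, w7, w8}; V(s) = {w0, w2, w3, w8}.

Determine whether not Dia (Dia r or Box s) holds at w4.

At w4: Dia (Dia r or Box s) is true, so not Dia (Dia r or Box s) is false.
  At w4: Dia (Dia r or Box s) requires Dia r or Box s at some successor in {w0, w2, w8}.
    Dia r or Box s holds at w0, so Dia (Dia r or Box s) is true at w4.
      At w0: Dia r is true, Box s is false, so Dia r or Box s is true.

No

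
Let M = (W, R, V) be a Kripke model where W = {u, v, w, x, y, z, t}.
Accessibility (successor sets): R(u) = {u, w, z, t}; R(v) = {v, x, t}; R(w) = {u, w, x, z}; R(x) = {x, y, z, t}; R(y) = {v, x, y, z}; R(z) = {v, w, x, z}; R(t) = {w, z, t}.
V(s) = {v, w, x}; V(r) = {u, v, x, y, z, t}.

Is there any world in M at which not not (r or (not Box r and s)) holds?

Yes

Let φ = not not (r or (not Box r and s)). Evaluate φ at each world:
  u (successors {u, w, z, t}): φ is true.
  v (successors {v, x, t}): φ is true.
  w (successors {u, w, x, z}): φ is true.
  x (successors {x, y, z, t}): φ is true.
  y (successors {v, x, y, z}): φ is true.
  z (successors {v, w, x, z}): φ is true.
  t (successors {w, z, t}): φ is true.
Detail at u (witness):
  At u: not (r or (not Box r and s)) is false, so not not (r or (not Box r and s)) is true.
    At u: r or (not Box r and s) is true, so not (r or (not Box r and s)) is false.
      At u: r is true, not Box r and s is false, so r or (not Box r and s) is true.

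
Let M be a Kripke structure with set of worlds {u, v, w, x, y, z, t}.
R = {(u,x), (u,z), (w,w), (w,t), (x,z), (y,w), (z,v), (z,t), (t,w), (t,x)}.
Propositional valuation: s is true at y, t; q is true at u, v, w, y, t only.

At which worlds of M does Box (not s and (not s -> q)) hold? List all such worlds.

v, y

Let φ = Box (not s and (not s -> q)). Evaluate φ at each world:
  u (successors {x, z}): φ is false.
  v (successors ∅): φ is true.
  w (successors {w, t}): φ is false.
  x (successors {z}): φ is false.
  y (successors {w}): φ is true.
  z (successors {v, t}): φ is false.
  t (successors {w, x}): φ is false.
For instance, at x:
  At x: Box (not s and (not s -> q)) requires not s and (not s -> q) at every successor {z}.
    not s and (not s -> q) fails at z, so Box (not s and (not s -> q)) is false at x.
Satisfying worlds: {v, y}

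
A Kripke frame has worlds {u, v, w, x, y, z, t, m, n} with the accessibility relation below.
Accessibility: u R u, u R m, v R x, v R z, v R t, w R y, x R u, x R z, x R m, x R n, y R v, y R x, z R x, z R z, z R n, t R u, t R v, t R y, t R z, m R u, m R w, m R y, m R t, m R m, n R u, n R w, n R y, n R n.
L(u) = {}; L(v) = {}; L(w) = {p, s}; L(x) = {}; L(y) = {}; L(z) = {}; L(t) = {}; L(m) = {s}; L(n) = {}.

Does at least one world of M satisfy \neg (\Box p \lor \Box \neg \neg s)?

Recall that \Box ψ holds at a world iff ψ holds at every accessible world, and \Diamond ψ holds iff ψ holds at some accessible world.
Let φ = \neg (\Box p \lor \Box \neg \neg s). Evaluate φ at each world:
  u (successors {u, m}): φ is true.
  v (successors {x, z, t}): φ is true.
  w (successors {y}): φ is true.
  x (successors {u, z, m, n}): φ is true.
  y (successors {v, x}): φ is true.
  z (successors {x, z, n}): φ is true.
  t (successors {u, v, y, z}): φ is true.
  m (successors {u, w, y, t, m}): φ is true.
  n (successors {u, w, y, n}): φ is true.
Detail at u (witness):
  At u: \Box p \lor \Box \neg \neg s is false, so \neg (\Box p \lor \Box \neg \neg s) is true.
    At u: \Box p is false, \Box \neg \neg s is false, so \Box p \lor \Box \neg \neg s is false.
      At u: \Box p requires p at every successor {u, m}.
        p fails at u, so \Box p is false at u.
      At u: \Box \neg \neg s requires \neg \neg s at every successor {u, m}.
        \neg \neg s fails at u, so \Box \neg \neg s is false at u.

Yes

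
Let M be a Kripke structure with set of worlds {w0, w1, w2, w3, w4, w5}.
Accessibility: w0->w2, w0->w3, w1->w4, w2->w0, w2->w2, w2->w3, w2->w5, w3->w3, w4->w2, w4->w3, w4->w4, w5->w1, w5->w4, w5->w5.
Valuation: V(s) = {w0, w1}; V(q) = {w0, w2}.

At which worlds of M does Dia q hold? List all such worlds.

Recall that Dia ψ holds at a world iff ψ holds at some accessible world.
Let φ = Dia q. Evaluate φ at each world:
  w0 (successors {w2, w3}): φ is true.
  w1 (successors {w4}): φ is false.
  w2 (successors {w0, w2, w3, w5}): φ is true.
  w3 (successors {w3}): φ is false.
  w4 (successors {w2, w3, w4}): φ is true.
  w5 (successors {w1, w4, w5}): φ is false.
For instance, at w1:
  At w1: Dia q requires q at some successor in {w4}.
    At w4: q is false.
  So Dia q is false at w1.
Satisfying worlds: {w0, w2, w4}

w0, w2, w4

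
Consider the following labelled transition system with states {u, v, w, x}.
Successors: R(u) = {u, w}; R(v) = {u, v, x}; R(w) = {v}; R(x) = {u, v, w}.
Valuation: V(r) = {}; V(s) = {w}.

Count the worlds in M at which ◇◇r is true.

Recall that ◇ψ holds at a world iff ψ holds at some accessible world.
Let φ = ◇◇r. Evaluate φ at each world:
  u (successors {u, w}): φ is false.
  v (successors {u, v, x}): φ is false.
  w (successors {v}): φ is false.
  x (successors {u, v, w}): φ is false.
For instance, at x:
  At x: ◇◇r requires ◇r at some successor in {u, v, w}.
    At u: ◇r is false.
    At v: ◇r is false.
    At w: ◇r is false.
  So ◇◇r is false at x.
Satisfying worlds: none.

0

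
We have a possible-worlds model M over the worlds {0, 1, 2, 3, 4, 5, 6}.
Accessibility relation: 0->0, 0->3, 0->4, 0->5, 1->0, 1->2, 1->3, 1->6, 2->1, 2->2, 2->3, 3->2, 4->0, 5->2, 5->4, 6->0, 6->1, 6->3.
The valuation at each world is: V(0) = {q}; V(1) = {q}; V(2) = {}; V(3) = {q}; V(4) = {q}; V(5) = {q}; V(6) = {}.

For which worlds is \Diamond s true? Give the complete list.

Let φ = \Diamond s. Evaluate φ at each world:
  0 (successors {0, 3, 4, 5}): φ is false.
  1 (successors {0, 2, 3, 6}): φ is false.
  2 (successors {1, 2, 3}): φ is false.
  3 (successors {2}): φ is false.
  4 (successors {0}): φ is false.
  5 (successors {2, 4}): φ is false.
  6 (successors {0, 1, 3}): φ is false.
For instance, at 5:
  At 5: \Diamond s requires s at some successor in {2, 4}.
    At 2: s is false.
    At 4: s is false.
  So \Diamond s is false at 5.
Satisfying worlds: none.

none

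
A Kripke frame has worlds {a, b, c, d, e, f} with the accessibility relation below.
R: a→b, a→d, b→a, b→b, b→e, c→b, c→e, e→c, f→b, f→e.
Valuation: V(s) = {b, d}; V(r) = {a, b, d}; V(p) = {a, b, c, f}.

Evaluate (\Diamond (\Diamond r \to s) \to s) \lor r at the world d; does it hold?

Yes

At d: \Diamond (\Diamond r \to s) \to s is true, r is true, so (\Diamond (\Diamond r \to s) \to s) \lor r is true.
  At d: \Diamond (\Diamond r \to s) is false, s is true, so \Diamond (\Diamond r \to s) \to s is true.
    At d: no accessible worlds, so \Diamond (\Diamond r \to s) is false.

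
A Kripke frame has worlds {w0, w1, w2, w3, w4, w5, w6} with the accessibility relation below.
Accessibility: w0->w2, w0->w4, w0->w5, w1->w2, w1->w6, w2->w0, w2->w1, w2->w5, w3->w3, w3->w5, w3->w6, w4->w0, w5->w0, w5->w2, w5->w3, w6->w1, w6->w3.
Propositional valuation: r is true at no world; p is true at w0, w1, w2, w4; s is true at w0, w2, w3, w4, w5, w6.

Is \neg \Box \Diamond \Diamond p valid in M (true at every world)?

Recall that \Box ψ holds at a world iff ψ holds at every accessible world, and \Diamond ψ holds iff ψ holds at some accessible world.
Let φ = \neg \Box \Diamond \Diamond p. Evaluate φ at each world:
  w0 (successors {w2, w4, w5}): φ is false.
  w1 (successors {w2, w6}): φ is false.
  w2 (successors {w0, w1, w5}): φ is false.
  w3 (successors {w3, w5, w6}): φ is false.
  w4 (successors {w0}): φ is false.
  w5 (successors {w0, w2, w3}): φ is false.
  w6 (successors {w1, w3}): φ is false.
Detail at w0 (counterexample):
  At w0: \Box \Diamond \Diamond p is true, so \neg \Box \Diamond \Diamond p is false.
    At w0: \Box \Diamond \Diamond p requires \Diamond \Diamond p at every successor {w2, w4, w5}.
      At w2: \Diamond \Diamond p is true.
      At w4: \Diamond \Diamond p is true.
      At w5: \Diamond \Diamond p is true.
    So \Box \Diamond \Diamond p is true at w0.

No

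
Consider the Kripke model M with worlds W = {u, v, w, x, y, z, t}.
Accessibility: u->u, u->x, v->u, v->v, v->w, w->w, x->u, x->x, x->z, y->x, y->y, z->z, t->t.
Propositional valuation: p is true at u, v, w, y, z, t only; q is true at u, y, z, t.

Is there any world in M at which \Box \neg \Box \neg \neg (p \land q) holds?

Yes

Recall that \Box ψ holds at a world iff ψ holds at every accessible world, and \Diamond ψ holds iff ψ holds at some accessible world.
Let φ = \Box \neg \Box \neg \neg (p \land q). Evaluate φ at each world:
  u (successors {u, x}): φ is true.
  v (successors {u, v, w}): φ is true.
  w (successors {w}): φ is true.
  x (successors {u, x, z}): φ is false.
  y (successors {x, y}): φ is true.
  z (successors {z}): φ is false.
  t (successors {t}): φ is false.
Detail at u (witness):
  At u: \Box \neg \Box \neg \neg (p \land q) requires \neg \Box \neg \neg (p \land q) at every successor {u, x}.
      At u: \Box \neg \neg (p \land q) is false, so \neg \Box \neg \neg (p \land q) is true.
      At x: \Box \neg \neg (p \land q) is false, so \neg \Box \neg \neg (p \land q) is true.
  So \Box \neg \Box \neg \neg (p \land q) is true at u.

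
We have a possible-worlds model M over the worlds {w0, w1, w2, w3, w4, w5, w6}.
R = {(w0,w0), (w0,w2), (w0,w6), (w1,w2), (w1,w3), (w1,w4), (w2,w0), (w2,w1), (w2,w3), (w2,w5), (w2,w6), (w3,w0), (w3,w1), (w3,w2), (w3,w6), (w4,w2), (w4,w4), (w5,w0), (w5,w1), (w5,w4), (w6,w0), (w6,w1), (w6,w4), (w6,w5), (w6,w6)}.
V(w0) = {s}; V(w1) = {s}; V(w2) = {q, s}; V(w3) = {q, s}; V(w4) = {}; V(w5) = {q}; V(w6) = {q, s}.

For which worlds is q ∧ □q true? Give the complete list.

Let φ = q ∧ □q. Evaluate φ at each world:
  w0 (successors {w0, w2, w6}): φ is false.
  w1 (successors {w2, w3, w4}): φ is false.
  w2 (successors {w0, w1, w3, w5, w6}): φ is false.
  w3 (successors {w0, w1, w2, w6}): φ is false.
  w4 (successors {w2, w4}): φ is false.
  w5 (successors {w0, w1, w4}): φ is false.
  w6 (successors {w0, w1, w4, w5, w6}): φ is false.
For instance, at w3:
  At w3: q is true, □q is false, so q ∧ □q is false.
    At w3: □q requires q at every successor {w0, w1, w2, w6}.
      q fails at w0, so □q is false at w3.
Satisfying worlds: none.

none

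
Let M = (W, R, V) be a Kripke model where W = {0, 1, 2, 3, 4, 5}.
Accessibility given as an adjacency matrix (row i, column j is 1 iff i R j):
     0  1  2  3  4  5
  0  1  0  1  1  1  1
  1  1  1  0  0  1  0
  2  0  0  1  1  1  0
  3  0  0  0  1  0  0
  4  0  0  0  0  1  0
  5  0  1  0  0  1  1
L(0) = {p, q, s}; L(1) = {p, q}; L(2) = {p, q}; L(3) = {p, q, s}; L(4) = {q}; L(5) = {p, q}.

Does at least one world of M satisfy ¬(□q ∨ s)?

Recall that □ψ holds at a world iff ψ holds at every accessible world, and ◇ψ holds iff ψ holds at some accessible world.
Let φ = ¬(□q ∨ s). Evaluate φ at each world:
  0 (successors {0, 2, 3, 4, 5}): φ is false.
  1 (successors {0, 1, 4}): φ is false.
  2 (successors {2, 3, 4}): φ is false.
  3 (successors {3}): φ is false.
  4 (successors {4}): φ is false.
  5 (successors {1, 4, 5}): φ is false.
For instance, at 3:
  At 3: □q ∨ s is true, so ¬(□q ∨ s) is false.
    At 3: □q is true, s is true, so □q ∨ s is true.
      At 3: □q requires q at every successor {3}.
        At 3: q is true.
      So □q is true at 3.

No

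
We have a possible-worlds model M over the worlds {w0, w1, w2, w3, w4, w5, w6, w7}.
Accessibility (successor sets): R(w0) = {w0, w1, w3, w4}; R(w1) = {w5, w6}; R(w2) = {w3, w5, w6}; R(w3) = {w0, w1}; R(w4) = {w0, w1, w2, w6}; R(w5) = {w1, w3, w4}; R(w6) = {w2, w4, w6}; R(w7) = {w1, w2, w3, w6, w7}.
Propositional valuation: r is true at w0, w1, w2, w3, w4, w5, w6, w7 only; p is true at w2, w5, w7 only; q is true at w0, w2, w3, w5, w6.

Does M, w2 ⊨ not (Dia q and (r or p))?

No

At w2: Dia q and (r or p) is true, so not (Dia q and (r or p)) is false.
  At w2: Dia q is true, r or p is true, so Dia q and (r or p) is true.
    At w2: Dia q requires q at some successor in {w3, w5, w6}.
      q holds at w3, so Dia q is true at w2.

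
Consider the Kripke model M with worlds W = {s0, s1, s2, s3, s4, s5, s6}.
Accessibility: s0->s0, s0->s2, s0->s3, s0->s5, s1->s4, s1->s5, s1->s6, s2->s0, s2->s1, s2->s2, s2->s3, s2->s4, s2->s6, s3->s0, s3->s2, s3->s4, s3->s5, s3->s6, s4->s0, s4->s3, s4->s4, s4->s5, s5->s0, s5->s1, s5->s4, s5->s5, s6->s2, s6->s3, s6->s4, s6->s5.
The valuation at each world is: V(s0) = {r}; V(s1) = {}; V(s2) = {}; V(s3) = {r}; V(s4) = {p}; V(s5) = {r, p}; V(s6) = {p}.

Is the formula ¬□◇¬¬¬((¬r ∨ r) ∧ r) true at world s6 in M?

At s6: □◇¬¬¬((¬r ∨ r) ∧ r) is true, so ¬□◇¬¬¬((¬r ∨ r) ∧ r) is false.
  At s6: □◇¬¬¬((¬r ∨ r) ∧ r) requires ◇¬¬¬((¬r ∨ r) ∧ r) at every successor {s2, s3, s4, s5}.
    At s2: ◇¬¬¬((¬r ∨ r) ∧ r) is true.
    At s3: ◇¬¬¬((¬r ∨ r) ∧ r) is true.
    At s4: ◇¬¬¬((¬r ∨ r) ∧ r) is true.
    At s5: ◇¬¬¬((¬r ∨ r) ∧ r) is true.
  So □◇¬¬¬((¬r ∨ r) ∧ r) is true at s6.

No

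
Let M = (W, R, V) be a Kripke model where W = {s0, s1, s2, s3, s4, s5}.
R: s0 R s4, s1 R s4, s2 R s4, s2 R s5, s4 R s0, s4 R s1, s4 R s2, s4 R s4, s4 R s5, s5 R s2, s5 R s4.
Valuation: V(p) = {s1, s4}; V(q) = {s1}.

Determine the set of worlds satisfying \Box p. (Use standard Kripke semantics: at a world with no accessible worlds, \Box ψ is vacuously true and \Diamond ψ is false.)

Recall that \Box ψ holds at a world iff ψ holds at every accessible world, and \Diamond ψ holds iff ψ holds at some accessible world.
Let φ = \Box p. Evaluate φ at each world:
  s0 (successors {s4}): φ is true.
  s1 (successors {s4}): φ is true.
  s2 (successors {s4, s5}): φ is false.
  s3 (successors ∅): φ is true.
  s4 (successors {s0, s1, s2, s4, s5}): φ is false.
  s5 (successors {s2, s4}): φ is false.
For instance, at s2:
  At s2: \Box p requires p at every successor {s4, s5}.
    p fails at s5, so \Box p is false at s2.
Satisfying worlds: {s0, s1, s3}

s0, s1, s3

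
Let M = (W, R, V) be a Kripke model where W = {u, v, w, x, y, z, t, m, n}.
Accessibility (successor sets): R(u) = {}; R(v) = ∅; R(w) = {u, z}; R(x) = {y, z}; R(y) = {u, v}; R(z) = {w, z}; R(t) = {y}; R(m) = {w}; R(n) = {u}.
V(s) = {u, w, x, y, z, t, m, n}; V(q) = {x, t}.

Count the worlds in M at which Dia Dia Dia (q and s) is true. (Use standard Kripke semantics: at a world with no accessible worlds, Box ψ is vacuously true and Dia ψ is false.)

0

Let φ = Dia Dia Dia (q and s). Evaluate φ at each world:
  u (successors ∅): φ is false.
  v (successors ∅): φ is false.
  w (successors {u, z}): φ is false.
  x (successors {y, z}): φ is false.
  y (successors {u, v}): φ is false.
  z (successors {w, z}): φ is false.
  t (successors {y}): φ is false.
  m (successors {w}): φ is false.
  n (successors {u}): φ is false.
For instance, at w:
  At w: Dia Dia Dia (q and s) requires Dia Dia (q and s) at some successor in {u, z}.
    At u: Dia Dia (q and s) is false.
    At z: Dia Dia (q and s) is false.
  So Dia Dia Dia (q and s) is false at w.
Satisfying worlds: none.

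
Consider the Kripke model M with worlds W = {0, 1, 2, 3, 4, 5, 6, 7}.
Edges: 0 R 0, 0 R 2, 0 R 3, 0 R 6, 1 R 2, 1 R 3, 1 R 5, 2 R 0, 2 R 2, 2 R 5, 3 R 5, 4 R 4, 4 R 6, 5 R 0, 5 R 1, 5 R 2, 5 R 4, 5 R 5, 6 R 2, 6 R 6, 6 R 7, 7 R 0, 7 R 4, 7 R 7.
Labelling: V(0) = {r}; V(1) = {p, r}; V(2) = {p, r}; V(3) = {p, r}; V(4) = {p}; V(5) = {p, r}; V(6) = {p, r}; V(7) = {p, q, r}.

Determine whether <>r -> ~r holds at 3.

No

At 3: <>r is true, ~r is false, so <>r -> ~r is false.
  At 3: <>r requires r at some successor in {5}.
    r holds at 5, so <>r is true at 3.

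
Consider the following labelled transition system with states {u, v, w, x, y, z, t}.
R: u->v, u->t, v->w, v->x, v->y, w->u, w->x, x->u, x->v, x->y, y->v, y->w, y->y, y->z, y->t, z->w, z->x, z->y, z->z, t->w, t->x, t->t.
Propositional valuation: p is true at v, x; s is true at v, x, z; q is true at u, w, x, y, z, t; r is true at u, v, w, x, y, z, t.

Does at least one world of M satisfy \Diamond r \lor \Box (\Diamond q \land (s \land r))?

Let φ = \Diamond r \lor \Box (\Diamond q \land (s \land r)). Evaluate φ at each world:
  u (successors {v, t}): φ is true.
  v (successors {w, x, y}): φ is true.
  w (successors {u, x}): φ is true.
  x (successors {u, v, y}): φ is true.
  y (successors {v, w, y, z, t}): φ is true.
  z (successors {w, x, y, z}): φ is true.
  t (successors {w, x, t}): φ is true.
Detail at u (witness):
  At u: \Diamond r is true, \Box (\Diamond q \land (s \land r)) is false, so \Diamond r \lor \Box (\Diamond q \land (s \land r)) is true.
    At u: \Diamond r requires r at some successor in {v, t}.
      r holds at v, so \Diamond r is true at u.
    At u: \Box (\Diamond q \land (s \land r)) requires \Diamond q \land (s \land r) at every successor {v, t}.
      \Diamond q \land (s \land r) fails at t, so \Box (\Diamond q \land (s \land r)) is false at u.

Yes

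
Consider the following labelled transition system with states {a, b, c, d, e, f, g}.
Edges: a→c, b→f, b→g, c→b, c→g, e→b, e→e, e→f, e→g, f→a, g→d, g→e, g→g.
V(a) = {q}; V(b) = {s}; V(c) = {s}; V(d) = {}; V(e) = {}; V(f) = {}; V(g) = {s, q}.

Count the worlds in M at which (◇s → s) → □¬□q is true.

5

Let φ = (◇s → s) → □¬□q. Evaluate φ at each world:
  a (successors {c}): φ is true.
  b (successors {f, g}): φ is false.
  c (successors {b, g}): φ is true.
  d (successors ∅): φ is true.
  e (successors {b, e, f, g}): φ is true.
  f (successors {a}): φ is true.
  g (successors {d, e, g}): φ is false.
For instance, at e:
  At e: ◇s → s is false, □¬□q is false, so (◇s → s) → □¬□q is true.
    At e: ◇s is true, s is false, so ◇s → s is false.
      At e: ◇s requires s at some successor in {b, e, f, g}.
        s holds at b, so ◇s is true at e.
    At e: □¬□q requires ¬□q at every successor {b, e, f, g}.
      ¬□q fails at f, so □¬□q is false at e.
Satisfying worlds: {a, c, d, e, f}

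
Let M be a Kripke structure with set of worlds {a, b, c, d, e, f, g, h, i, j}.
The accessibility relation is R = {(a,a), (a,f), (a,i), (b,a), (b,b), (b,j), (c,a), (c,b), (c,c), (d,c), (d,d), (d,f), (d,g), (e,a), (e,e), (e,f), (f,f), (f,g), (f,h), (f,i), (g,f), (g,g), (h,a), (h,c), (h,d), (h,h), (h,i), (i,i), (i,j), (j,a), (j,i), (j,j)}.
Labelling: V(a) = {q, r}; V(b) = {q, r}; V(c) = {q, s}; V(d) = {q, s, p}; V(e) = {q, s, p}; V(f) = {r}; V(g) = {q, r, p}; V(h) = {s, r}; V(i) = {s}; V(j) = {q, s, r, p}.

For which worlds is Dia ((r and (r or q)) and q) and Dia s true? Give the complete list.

a, b, c, d, e, f, h, i, j

Let φ = Dia ((r and (r or q)) and q) and Dia s. Evaluate φ at each world:
  a (successors {a, f, i}): φ is true.
  b (successors {a, b, j}): φ is true.
  c (successors {a, b, c}): φ is true.
  d (successors {c, d, f, g}): φ is true.
  e (successors {a, e, f}): φ is true.
  f (successors {f, g, h, i}): φ is true.
  g (successors {f, g}): φ is false.
  h (successors {a, c, d, h, i}): φ is true.
  i (successors {i, j}): φ is true.
  j (successors {a, i, j}): φ is true.
For instance, at d:
  At d: Dia ((r and (r or q)) and q) is true, Dia s is true, so Dia ((r and (r or q)) and q) and Dia s is true.
    At d: Dia ((r and (r or q)) and q) requires (r and (r or q)) and q at some successor in {c, d, f, g}.
      (r and (r or q)) and q holds at g, so Dia ((r and (r or q)) and q) is true at d.
    At d: Dia s requires s at some successor in {c, d, f, g}.
      s holds at c, so Dia s is true at d.
Satisfying worlds: {a, b, c, d, e, f, h, i, j}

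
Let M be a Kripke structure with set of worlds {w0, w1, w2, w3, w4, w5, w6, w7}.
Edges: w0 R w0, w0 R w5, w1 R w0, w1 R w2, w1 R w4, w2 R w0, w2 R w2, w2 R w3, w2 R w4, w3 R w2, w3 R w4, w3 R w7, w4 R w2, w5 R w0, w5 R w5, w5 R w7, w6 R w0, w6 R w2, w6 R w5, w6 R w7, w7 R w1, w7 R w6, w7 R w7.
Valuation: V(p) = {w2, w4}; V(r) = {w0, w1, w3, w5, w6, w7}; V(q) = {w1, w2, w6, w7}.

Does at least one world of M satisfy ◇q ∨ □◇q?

Let φ = ◇q ∨ □◇q. Evaluate φ at each world:
  w0 (successors {w0, w5}): φ is false.
  w1 (successors {w0, w2, w4}): φ is true.
  w2 (successors {w0, w2, w3, w4}): φ is true.
  w3 (successors {w2, w4, w7}): φ is true.
  w4 (successors {w2}): φ is true.
  w5 (successors {w0, w5, w7}): φ is true.
  w6 (successors {w0, w2, w5, w7}): φ is true.
  w7 (successors {w1, w6, w7}): φ is true.
Detail at w1 (witness):
  At w1: ◇q is true, □◇q is false, so ◇q ∨ □◇q is true.
    At w1: ◇q requires q at some successor in {w0, w2, w4}.
      q holds at w2, so ◇q is true at w1.
    At w1: □◇q requires ◇q at every successor {w0, w2, w4}.
      ◇q fails at w0, so □◇q is false at w1.

Yes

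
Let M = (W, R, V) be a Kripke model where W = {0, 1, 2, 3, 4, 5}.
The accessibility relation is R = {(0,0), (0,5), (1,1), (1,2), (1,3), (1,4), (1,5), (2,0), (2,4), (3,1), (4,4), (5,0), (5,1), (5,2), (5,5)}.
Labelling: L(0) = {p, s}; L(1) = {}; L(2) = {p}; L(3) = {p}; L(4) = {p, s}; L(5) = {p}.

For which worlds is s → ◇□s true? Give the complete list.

Recall that □ψ holds at a world iff ψ holds at every accessible world, and ◇ψ holds iff ψ holds at some accessible world.
Let φ = s → ◇□s. Evaluate φ at each world:
  0 (successors {0, 5}): φ is false.
  1 (successors {1, 2, 3, 4, 5}): φ is true.
  2 (successors {0, 4}): φ is true.
  3 (successors {1}): φ is true.
  4 (successors {4}): φ is true.
  5 (successors {0, 1, 2, 5}): φ is true.
For instance, at 2:
  At 2: s is false, ◇□s is true, so s → ◇□s is true.
    At 2: ◇□s requires □s at some successor in {0, 4}.
      □s holds at 4, so ◇□s is true at 2.
Satisfying worlds: {1, 2, 3, 4, 5}

1, 2, 3, 4, 5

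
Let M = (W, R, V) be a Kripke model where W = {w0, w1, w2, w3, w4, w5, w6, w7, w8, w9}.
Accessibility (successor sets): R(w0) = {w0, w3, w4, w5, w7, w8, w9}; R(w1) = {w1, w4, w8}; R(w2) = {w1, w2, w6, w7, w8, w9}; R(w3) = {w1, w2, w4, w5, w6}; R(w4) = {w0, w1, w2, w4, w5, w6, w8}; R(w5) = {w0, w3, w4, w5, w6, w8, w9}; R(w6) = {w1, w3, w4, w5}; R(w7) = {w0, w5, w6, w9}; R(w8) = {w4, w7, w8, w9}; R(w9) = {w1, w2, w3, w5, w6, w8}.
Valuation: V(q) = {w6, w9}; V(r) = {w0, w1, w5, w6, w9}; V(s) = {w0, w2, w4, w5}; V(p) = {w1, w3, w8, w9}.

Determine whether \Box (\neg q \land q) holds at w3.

Recall that \Box ψ holds at a world iff ψ holds at every accessible world, and \Diamond ψ holds iff ψ holds at some accessible world.
At w3: \Box (\neg q \land q) requires \neg q \land q at every successor {w1, w2, w4, w5, w6}.
  \neg q \land q fails at w1, so \Box (\neg q \land q) is false at w3.

No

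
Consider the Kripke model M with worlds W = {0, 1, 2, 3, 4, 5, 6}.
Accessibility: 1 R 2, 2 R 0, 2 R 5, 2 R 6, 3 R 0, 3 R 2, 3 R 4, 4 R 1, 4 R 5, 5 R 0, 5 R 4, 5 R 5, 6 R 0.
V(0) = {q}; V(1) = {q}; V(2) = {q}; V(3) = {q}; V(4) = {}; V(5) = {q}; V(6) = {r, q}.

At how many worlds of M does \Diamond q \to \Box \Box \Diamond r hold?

2

Let φ = \Diamond q \to \Box \Box \Diamond r. Evaluate φ at each world:
  0 (successors ∅): φ is true.
  1 (successors {2}): φ is false.
  2 (successors {0, 5, 6}): φ is false.
  3 (successors {0, 2, 4}): φ is false.
  4 (successors {1, 5}): φ is false.
  5 (successors {0, 4, 5}): φ is false.
  6 (successors {0}): φ is true.
For instance, at 6:
  At 6: \Diamond q is true, \Box \Box \Diamond r is true, so \Diamond q \to \Box \Box \Diamond r is true.
    At 6: \Diamond q requires q at some successor in {0}.
      q holds at 0, so \Diamond q is true at 6.
    At 6: \Box \Box \Diamond r requires \Box \Diamond r at every successor {0}.
      At 0: \Box \Diamond r is true.
    So \Box \Box \Diamond r is true at 6.
Satisfying worlds: {0, 6}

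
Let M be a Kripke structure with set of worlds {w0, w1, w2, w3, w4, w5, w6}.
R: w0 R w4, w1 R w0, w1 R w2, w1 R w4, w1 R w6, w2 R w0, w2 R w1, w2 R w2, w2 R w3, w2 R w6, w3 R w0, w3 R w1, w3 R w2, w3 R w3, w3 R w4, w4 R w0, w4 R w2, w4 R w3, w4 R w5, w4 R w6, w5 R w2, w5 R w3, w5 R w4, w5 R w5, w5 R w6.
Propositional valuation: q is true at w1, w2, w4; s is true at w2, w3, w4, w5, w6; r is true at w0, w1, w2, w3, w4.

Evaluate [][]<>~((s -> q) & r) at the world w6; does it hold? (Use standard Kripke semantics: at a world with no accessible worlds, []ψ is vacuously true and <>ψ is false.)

Yes

Recall that []ψ holds at a world iff ψ holds at every accessible world, and <>ψ holds iff ψ holds at some accessible world.
At w6: no accessible worlds, so [][]<>~((s -> q) & r) holds vacuously.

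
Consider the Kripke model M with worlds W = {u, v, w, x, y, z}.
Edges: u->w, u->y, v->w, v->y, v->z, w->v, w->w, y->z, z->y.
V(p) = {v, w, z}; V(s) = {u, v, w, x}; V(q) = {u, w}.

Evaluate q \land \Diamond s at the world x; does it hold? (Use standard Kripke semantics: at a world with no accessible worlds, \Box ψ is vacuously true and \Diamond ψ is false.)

No

At x: q is false, \Diamond s is false, so q \land \Diamond s is false.
  At x: no accessible worlds, so \Diamond s is false.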